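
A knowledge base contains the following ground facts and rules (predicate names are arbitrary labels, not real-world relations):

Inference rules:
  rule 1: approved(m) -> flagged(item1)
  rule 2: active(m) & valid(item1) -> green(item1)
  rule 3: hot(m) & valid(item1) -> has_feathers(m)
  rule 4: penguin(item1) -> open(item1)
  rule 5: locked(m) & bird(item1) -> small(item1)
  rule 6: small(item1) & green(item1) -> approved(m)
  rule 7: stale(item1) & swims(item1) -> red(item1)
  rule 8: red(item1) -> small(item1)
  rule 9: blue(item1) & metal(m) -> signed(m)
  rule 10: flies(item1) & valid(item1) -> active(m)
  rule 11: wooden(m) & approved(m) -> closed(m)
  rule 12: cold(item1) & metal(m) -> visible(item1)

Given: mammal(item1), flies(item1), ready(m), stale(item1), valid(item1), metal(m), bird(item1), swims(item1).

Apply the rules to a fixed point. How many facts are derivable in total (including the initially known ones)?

Round 1 — rule 7, rule 10, derive red(item1), active(m).
Round 2 — rule 2, rule 8, derive green(item1), small(item1).
Round 3 — rule 6, derive approved(m).
Round 4 — rule 1, derive flagged(item1).
Closure: {active(m), approved(m), bird(item1), flagged(item1), flies(item1), green(item1), mammal(item1), metal(m), ready(m), red(item1), small(item1), stale(item1), swims(item1), valid(item1)} — 14 facts.

14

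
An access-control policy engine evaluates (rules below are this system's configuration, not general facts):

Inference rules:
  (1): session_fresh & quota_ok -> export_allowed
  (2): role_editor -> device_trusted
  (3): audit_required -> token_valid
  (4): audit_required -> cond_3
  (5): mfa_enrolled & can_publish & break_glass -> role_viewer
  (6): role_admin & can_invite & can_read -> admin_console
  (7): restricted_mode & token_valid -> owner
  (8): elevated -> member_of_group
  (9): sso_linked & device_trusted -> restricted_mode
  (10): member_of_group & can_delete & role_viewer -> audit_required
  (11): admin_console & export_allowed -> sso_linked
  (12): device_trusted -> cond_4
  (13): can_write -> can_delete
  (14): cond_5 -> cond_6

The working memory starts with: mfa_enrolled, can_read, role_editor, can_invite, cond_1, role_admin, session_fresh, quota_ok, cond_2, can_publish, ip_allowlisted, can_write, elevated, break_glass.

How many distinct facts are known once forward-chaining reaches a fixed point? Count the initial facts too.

27

Round 1: (1) [session_fresh & quota_ok -> export_allowed]; (2) [role_editor -> device_trusted]; (5) [mfa_enrolled & can_publish & break_glass -> role_viewer]; (6) [role_admin & can_invite & can_read -> admin_console]; (8) [elevated -> member_of_group]; (13) [can_write -> can_delete]. Adds export_allowed, device_trusted, role_viewer, admin_console, member_of_group, can_delete.
Round 2: (10) [member_of_group & can_delete & role_viewer -> audit_required]; (11) [admin_console & export_allowed -> sso_linked]; (12) [device_trusted -> cond_4]. Adds audit_required, sso_linked, cond_4.
Round 3: (3) [audit_required -> token_valid]; (4) [audit_required -> cond_3]; (9) [sso_linked & device_trusted -> restricted_mode]. Adds token_valid, cond_3, restricted_mode.
Round 4: (7) [restricted_mode & token_valid -> owner]. Adds owner.
Closure: {admin_console, audit_required, break_glass, can_delete, can_invite, can_publish, can_read, can_write, cond_1, cond_2, cond_3, cond_4, device_trusted, elevated, export_allowed, ip_allowlisted, member_of_group, mfa_enrolled, owner, quota_ok, restricted_mode, role_admin, role_editor, role_viewer, session_fresh, sso_linked, token_valid} — 27 facts.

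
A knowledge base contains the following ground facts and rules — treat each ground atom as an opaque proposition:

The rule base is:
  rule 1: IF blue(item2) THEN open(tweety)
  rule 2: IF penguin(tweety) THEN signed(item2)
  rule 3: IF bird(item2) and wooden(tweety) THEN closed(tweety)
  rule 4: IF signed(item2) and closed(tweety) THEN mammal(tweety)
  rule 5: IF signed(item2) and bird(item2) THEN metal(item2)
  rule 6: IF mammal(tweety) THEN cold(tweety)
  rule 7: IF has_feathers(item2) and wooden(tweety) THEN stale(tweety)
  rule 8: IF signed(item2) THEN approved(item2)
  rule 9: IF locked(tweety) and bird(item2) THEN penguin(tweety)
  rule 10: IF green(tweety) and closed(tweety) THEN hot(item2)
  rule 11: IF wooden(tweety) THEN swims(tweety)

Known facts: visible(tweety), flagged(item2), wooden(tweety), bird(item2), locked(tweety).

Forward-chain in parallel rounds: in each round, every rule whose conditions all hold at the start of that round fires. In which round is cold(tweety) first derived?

4

Round 1: rule 3 [IF bird(item2) and wooden(tweety) THEN closed(tweety)]; rule 9 [IF locked(tweety) and bird(item2) THEN penguin(tweety)]; rule 11 [IF wooden(tweety) THEN swims(tweety)]. New: closed(tweety), penguin(tweety), swims(tweety).
Round 2: rule 2 [IF penguin(tweety) THEN signed(item2)]. New: signed(item2).
Round 3: rule 4 [IF signed(item2) and closed(tweety) THEN mammal(tweety)]; rule 5 [IF signed(item2) and bird(item2) THEN metal(item2)]; rule 8 [IF signed(item2) THEN approved(item2)]. New: mammal(tweety), metal(item2), approved(item2).
Round 4: rule 6 [IF mammal(tweety) THEN cold(tweety)]. New: cold(tweety).
cold(tweety) first appears in round 4.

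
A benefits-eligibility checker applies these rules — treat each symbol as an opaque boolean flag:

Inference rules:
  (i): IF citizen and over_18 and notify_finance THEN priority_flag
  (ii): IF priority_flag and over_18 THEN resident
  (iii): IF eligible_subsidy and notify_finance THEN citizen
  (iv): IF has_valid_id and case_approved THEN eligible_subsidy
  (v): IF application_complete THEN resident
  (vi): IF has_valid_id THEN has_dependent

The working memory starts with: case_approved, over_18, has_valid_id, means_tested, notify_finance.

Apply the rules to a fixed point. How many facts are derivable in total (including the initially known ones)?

10

[1] (iv) [IF has_valid_id and case_approved THEN eligible_subsidy]; (vi) [IF has_valid_id THEN has_dependent]. ⇒ new: eligible_subsidy, has_dependent.
[2] (iii) [IF eligible_subsidy and notify_finance THEN citizen]. ⇒ new: citizen.
[3] (i) [IF citizen and over_18 and notify_finance THEN priority_flag]. ⇒ new: priority_flag.
[4] (ii) [IF priority_flag and over_18 THEN resident]. ⇒ new: resident.
Closure: {case_approved, citizen, eligible_subsidy, has_dependent, has_valid_id, means_tested, notify_finance, over_18, priority_flag, resident} — 10 facts.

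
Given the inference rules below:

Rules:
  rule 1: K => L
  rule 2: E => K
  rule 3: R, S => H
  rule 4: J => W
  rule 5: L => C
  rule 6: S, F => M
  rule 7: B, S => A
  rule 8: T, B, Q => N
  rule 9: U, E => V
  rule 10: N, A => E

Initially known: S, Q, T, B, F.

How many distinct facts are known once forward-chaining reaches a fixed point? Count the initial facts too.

12

Round 1: rule 6 [S, F => M]; rule 7 [B, S => A]; rule 8 [T, B, Q => N]. Adds M, A, N.
Round 2: rule 10 [N, A => E]. Adds E.
Round 3: rule 2 [E => K]. Adds K.
Round 4: rule 1 [K => L]. Adds L.
Round 5: rule 5 [L => C]. Adds C.
Closure: {A, B, C, E, F, K, L, M, N, Q, S, T} — 12 facts.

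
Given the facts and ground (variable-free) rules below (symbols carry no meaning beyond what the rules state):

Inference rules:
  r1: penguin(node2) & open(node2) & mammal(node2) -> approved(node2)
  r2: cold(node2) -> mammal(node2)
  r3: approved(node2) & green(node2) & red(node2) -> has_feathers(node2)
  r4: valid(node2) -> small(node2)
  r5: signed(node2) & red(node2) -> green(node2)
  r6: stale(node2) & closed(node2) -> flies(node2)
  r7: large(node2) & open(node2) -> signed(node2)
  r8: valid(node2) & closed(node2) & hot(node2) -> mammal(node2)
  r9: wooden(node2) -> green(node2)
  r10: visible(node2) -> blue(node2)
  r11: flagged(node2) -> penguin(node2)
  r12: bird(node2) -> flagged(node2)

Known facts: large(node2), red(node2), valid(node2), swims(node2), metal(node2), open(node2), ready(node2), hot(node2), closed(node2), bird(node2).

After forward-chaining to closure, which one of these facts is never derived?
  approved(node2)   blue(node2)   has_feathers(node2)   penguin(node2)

Round 1: r4 [valid(node2) -> small(node2)]; r7 [large(node2) & open(node2) -> signed(node2)]; r8 [valid(node2) & closed(node2) & hot(node2) -> mammal(node2)]; r12 [bird(node2) -> flagged(node2)]. New: small(node2), signed(node2), mammal(node2), flagged(node2).
Round 2: r5 [signed(node2) & red(node2) -> green(node2)]; r11 [flagged(node2) -> penguin(node2)]. New: green(node2), penguin(node2).
Round 3: r1 [penguin(node2) & open(node2) & mammal(node2) -> approved(node2)]. New: approved(node2).
Round 4: r3 [approved(node2) & green(node2) & red(node2) -> has_feathers(node2)]. New: has_feathers(node2).
Derived: has_feathers(node2) (round 4), approved(node2) (round 3), penguin(node2) (round 2). blue(node2) never appears in any round.

blue(node2)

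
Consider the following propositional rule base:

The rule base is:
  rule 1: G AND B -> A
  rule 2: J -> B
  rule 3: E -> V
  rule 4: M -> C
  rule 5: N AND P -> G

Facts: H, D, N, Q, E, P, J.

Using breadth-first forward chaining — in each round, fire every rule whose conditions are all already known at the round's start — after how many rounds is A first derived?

2

Round 1 fires rule 2, rule 3, rule 5, giving B, V, G.
Round 2 fires rule 1, giving A.
A first appears in round 2.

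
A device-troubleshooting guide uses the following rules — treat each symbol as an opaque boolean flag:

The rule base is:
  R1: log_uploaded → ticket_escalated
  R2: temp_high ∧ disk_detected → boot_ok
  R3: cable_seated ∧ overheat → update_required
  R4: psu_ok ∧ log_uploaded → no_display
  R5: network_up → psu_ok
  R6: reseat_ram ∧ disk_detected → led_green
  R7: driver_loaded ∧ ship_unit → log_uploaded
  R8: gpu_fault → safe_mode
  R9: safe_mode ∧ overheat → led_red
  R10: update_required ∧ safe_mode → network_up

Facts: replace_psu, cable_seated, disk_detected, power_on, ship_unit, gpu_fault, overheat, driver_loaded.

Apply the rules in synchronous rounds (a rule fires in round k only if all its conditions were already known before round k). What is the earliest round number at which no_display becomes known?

4

[1] R3 [cable_seated ∧ overheat → update_required]; R7 [driver_loaded ∧ ship_unit → log_uploaded]; R8 [gpu_fault → safe_mode]. ⇒ new: update_required, log_uploaded, safe_mode.
[2] R1 [log_uploaded → ticket_escalated]; R9 [safe_mode ∧ overheat → led_red]; R10 [update_required ∧ safe_mode → network_up]. ⇒ new: ticket_escalated, led_red, network_up.
[3] R5 [network_up → psu_ok]. ⇒ new: psu_ok.
[4] R4 [psu_ok ∧ log_uploaded → no_display]. ⇒ new: no_display.
no_display first appears in round 4.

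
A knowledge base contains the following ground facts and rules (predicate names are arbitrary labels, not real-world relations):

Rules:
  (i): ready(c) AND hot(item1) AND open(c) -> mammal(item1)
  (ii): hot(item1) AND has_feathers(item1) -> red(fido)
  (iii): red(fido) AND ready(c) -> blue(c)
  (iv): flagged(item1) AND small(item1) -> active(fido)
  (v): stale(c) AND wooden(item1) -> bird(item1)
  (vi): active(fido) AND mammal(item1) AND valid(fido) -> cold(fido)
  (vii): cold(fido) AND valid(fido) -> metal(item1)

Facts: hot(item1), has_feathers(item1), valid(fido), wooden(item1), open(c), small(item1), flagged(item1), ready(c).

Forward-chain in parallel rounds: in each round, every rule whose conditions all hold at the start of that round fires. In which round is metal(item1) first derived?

Round 1 — (i), (ii), (iv), derive mammal(item1), red(fido), active(fido).
Round 2 — (iii), (vi), derive blue(c), cold(fido).
Round 3 — (vii), derive metal(item1).
metal(item1) first appears in round 3.

3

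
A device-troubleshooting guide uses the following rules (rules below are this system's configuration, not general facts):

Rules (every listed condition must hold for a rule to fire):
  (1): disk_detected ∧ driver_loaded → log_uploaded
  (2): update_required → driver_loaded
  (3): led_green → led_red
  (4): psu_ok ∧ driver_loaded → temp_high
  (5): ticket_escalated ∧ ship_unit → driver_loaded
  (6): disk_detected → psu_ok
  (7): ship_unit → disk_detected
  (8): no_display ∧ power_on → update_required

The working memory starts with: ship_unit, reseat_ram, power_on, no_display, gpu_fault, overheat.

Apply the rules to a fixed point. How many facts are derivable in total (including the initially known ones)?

12

Round 1 fires (7), (8), giving disk_detected, update_required.
Round 2 fires (2), (6), giving driver_loaded, psu_ok.
Round 3 fires (1), (4), giving log_uploaded, temp_high.
Closure: {disk_detected, driver_loaded, gpu_fault, log_uploaded, no_display, overheat, power_on, psu_ok, reseat_ram, ship_unit, temp_high, update_required} — 12 facts.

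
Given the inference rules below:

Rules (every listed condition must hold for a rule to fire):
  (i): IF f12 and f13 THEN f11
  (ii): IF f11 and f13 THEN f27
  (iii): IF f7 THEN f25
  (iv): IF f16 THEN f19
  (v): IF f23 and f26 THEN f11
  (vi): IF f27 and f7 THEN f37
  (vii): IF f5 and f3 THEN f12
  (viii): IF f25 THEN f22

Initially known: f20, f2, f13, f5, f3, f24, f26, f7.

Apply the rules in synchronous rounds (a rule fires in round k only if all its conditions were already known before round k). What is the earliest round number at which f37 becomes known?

4

Round 1 — (iii), (vii), derive f25, f12.
Round 2 — (i), (viii), derive f11, f22.
Round 3 — (ii), derive f27.
Round 4 — (vi), derive f37.
f37 first appears in round 4.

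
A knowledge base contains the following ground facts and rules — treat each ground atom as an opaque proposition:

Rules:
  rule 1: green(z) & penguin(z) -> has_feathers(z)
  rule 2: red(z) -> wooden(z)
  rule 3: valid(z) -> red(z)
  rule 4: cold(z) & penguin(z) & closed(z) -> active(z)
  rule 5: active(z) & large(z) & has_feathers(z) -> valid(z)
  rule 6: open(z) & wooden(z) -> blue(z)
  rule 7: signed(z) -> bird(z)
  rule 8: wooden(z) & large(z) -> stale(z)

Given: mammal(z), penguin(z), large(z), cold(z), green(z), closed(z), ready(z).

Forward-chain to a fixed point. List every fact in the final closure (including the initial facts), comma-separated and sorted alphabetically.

active(z), closed(z), cold(z), green(z), has_feathers(z), large(z), mammal(z), penguin(z), ready(z), red(z), stale(z), valid(z), wooden(z)

Round 1: rule 1 [green(z) & penguin(z) -> has_feathers(z)]; rule 4 [cold(z) & penguin(z) & closed(z) -> active(z)]. Adds has_feathers(z), active(z).
Round 2: rule 5 [active(z) & large(z) & has_feathers(z) -> valid(z)]. Adds valid(z).
Round 3: rule 3 [valid(z) -> red(z)]. Adds red(z).
Round 4: rule 2 [red(z) -> wooden(z)]. Adds wooden(z).
Round 5: rule 8 [wooden(z) & large(z) -> stale(z)]. Adds stale(z).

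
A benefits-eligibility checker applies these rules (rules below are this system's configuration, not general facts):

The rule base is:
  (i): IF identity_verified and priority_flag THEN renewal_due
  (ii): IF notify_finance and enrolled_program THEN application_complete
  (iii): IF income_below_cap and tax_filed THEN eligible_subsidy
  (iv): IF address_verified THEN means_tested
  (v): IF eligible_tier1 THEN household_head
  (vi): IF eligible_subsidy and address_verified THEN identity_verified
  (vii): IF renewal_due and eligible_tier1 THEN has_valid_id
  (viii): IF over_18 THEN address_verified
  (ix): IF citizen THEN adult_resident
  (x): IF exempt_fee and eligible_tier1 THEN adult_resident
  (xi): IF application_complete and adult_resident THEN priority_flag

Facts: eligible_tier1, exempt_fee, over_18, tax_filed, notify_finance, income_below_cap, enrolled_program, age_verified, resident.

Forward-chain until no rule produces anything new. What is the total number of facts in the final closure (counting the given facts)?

19

Round 1 fires (ii), (iii), (v), (viii), (x), giving application_complete, eligible_subsidy, household_head, address_verified, adult_resident.
Round 2 fires (iv), (vi), (xi), giving means_tested, identity_verified, priority_flag.
Round 3 fires (i), giving renewal_due.
Round 4 fires (vii), giving has_valid_id.
Closure: {address_verified, adult_resident, age_verified, application_complete, eligible_subsidy, eligible_tier1, enrolled_program, exempt_fee, has_valid_id, household_head, identity_verified, income_below_cap, means_tested, notify_finance, over_18, priority_flag, renewal_due, resident, tax_filed} — 19 facts.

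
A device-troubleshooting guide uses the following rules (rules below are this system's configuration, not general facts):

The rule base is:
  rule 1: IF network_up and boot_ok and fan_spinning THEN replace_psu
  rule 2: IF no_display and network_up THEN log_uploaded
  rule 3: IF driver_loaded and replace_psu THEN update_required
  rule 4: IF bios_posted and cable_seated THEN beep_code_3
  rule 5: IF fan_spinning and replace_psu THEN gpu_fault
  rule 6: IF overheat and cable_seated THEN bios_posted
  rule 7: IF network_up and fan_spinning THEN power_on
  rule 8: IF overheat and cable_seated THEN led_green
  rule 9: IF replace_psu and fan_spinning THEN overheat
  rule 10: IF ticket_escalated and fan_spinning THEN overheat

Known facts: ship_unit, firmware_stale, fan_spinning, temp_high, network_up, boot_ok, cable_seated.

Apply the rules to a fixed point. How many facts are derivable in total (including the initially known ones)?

Round 1: rule 1 [IF network_up and boot_ok and fan_spinning THEN replace_psu]; rule 7 [IF network_up and fan_spinning THEN power_on]. New: replace_psu, power_on.
Round 2: rule 5 [IF fan_spinning and replace_psu THEN gpu_fault]; rule 9 [IF replace_psu and fan_spinning THEN overheat]. New: gpu_fault, overheat.
Round 3: rule 6 [IF overheat and cable_seated THEN bios_posted]; rule 8 [IF overheat and cable_seated THEN led_green]. New: bios_posted, led_green.
Round 4: rule 4 [IF bios_posted and cable_seated THEN beep_code_3]. New: beep_code_3.
Closure: {beep_code_3, bios_posted, boot_ok, cable_seated, fan_spinning, firmware_stale, gpu_fault, led_green, network_up, overheat, power_on, replace_psu, ship_unit, temp_high} — 14 facts.

14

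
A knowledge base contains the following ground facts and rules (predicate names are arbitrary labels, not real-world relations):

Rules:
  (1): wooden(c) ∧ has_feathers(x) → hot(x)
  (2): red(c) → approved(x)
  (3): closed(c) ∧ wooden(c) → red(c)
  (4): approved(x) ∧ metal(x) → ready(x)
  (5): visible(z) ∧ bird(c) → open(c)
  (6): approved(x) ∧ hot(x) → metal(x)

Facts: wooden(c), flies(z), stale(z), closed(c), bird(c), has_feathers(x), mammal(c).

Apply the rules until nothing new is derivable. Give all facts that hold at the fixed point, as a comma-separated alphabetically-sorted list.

[1] (1) [wooden(c) ∧ has_feathers(x) → hot(x)]; (3) [closed(c) ∧ wooden(c) → red(c)]. ⇒ new: hot(x), red(c).
[2] (2) [red(c) → approved(x)]. ⇒ new: approved(x).
[3] (6) [approved(x) ∧ hot(x) → metal(x)]. ⇒ new: metal(x).
[4] (4) [approved(x) ∧ metal(x) → ready(x)]. ⇒ new: ready(x).

approved(x), bird(c), closed(c), flies(z), has_feathers(x), hot(x), mammal(c), metal(x), ready(x), red(c), stale(z), wooden(c)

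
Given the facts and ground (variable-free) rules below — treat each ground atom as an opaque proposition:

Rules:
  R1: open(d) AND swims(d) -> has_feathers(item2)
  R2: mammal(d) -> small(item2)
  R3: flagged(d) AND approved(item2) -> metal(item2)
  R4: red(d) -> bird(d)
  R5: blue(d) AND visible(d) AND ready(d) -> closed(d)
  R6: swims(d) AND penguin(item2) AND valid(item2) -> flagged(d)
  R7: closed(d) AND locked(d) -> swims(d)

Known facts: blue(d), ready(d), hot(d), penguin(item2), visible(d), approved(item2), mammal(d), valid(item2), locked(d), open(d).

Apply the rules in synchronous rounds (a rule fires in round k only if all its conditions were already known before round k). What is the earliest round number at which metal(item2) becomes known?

4

Round 1 — R2, R5, derive small(item2), closed(d).
Round 2 — R7, derive swims(d).
Round 3 — R1, R6, derive has_feathers(item2), flagged(d).
Round 4 — R3, derive metal(item2).
metal(item2) first appears in round 4.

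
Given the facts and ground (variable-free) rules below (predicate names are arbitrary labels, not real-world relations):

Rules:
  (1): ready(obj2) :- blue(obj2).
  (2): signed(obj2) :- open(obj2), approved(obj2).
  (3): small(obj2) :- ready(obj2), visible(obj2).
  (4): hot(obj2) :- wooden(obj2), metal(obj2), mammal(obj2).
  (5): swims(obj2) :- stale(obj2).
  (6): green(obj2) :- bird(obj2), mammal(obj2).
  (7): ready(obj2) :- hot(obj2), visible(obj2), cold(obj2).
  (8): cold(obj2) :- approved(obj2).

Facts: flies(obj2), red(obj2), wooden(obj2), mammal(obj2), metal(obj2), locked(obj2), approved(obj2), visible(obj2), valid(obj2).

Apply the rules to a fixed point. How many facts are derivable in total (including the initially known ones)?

13

Round 1 fires (4), (8), giving hot(obj2), cold(obj2).
Round 2 fires (7), giving ready(obj2).
Round 3 fires (3), giving small(obj2).
Closure: {approved(obj2), cold(obj2), flies(obj2), hot(obj2), locked(obj2), mammal(obj2), metal(obj2), ready(obj2), red(obj2), small(obj2), valid(obj2), visible(obj2), wooden(obj2)} — 13 facts.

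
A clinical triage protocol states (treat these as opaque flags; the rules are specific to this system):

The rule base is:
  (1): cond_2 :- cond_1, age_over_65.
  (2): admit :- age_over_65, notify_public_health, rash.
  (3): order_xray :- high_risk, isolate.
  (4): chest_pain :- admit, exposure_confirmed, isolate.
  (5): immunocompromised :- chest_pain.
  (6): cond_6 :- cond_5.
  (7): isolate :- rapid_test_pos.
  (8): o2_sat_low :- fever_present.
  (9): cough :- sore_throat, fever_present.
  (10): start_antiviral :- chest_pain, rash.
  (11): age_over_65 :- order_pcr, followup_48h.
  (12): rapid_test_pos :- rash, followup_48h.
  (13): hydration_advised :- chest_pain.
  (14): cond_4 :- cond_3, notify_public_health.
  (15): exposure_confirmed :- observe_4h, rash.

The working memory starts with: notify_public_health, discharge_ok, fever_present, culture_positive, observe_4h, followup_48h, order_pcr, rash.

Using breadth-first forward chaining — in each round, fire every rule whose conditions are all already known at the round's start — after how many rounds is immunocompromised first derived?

[1] (8) [o2_sat_low :- fever_present.]; (11) [age_over_65 :- order_pcr, followup_48h.]; (12) [rapid_test_pos :- rash, followup_48h.]; (15) [exposure_confirmed :- observe_4h, rash.]. ⇒ new: o2_sat_low, age_over_65, rapid_test_pos, exposure_confirmed.
[2] (2) [admit :- age_over_65, notify_public_health, rash.]; (7) [isolate :- rapid_test_pos.]. ⇒ new: admit, isolate.
[3] (4) [chest_pain :- admit, exposure_confirmed, isolate.]. ⇒ new: chest_pain.
[4] (5) [immunocompromised :- chest_pain.]; (10) [start_antiviral :- chest_pain, rash.]; (13) [hydration_advised :- chest_pain.]. ⇒ new: immunocompromised, start_antiviral, hydration_advised.
immunocompromised first appears in round 4.

4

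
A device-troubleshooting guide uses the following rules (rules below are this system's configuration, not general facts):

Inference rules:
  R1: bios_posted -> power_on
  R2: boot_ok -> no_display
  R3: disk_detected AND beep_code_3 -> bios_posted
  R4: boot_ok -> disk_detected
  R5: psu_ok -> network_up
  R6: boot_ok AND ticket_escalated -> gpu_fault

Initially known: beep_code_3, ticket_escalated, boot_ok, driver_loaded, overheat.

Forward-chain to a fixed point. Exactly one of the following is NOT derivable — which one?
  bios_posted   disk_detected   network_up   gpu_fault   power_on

network_up

Round 1: R2 [boot_ok -> no_display]; R4 [boot_ok -> disk_detected]; R6 [boot_ok AND ticket_escalated -> gpu_fault]. Adds no_display, disk_detected, gpu_fault.
Round 2: R3 [disk_detected AND beep_code_3 -> bios_posted]. Adds bios_posted.
Round 3: R1 [bios_posted -> power_on]. Adds power_on.
Derived: power_on (round 3), gpu_fault (round 1), disk_detected (round 1), bios_posted (round 2). network_up never appears in any round.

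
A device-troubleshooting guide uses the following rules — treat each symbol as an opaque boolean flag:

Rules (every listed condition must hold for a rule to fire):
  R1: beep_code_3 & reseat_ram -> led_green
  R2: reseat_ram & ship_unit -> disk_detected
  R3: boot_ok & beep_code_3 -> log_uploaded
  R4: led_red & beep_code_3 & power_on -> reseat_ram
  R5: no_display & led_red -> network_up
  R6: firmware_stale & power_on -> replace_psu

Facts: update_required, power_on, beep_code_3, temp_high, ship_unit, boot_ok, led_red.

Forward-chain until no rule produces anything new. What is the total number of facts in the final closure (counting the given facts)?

[1] R3 [boot_ok & beep_code_3 -> log_uploaded]; R4 [led_red & beep_code_3 & power_on -> reseat_ram]. ⇒ new: log_uploaded, reseat_ram.
[2] R1 [beep_code_3 & reseat_ram -> led_green]; R2 [reseat_ram & ship_unit -> disk_detected]. ⇒ new: led_green, disk_detected.
Closure: {beep_code_3, boot_ok, disk_detected, led_green, led_red, log_uploaded, power_on, reseat_ram, ship_unit, temp_high, update_required} — 11 facts.

11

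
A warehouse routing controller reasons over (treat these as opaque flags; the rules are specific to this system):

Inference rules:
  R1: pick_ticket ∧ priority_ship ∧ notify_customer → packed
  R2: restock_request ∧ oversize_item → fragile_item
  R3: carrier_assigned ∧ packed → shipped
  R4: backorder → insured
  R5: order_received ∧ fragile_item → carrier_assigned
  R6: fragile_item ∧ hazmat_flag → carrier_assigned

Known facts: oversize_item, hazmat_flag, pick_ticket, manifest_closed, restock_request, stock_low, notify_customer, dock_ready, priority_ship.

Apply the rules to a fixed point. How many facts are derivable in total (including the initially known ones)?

13

Round 1 — R1, R2, derive packed, fragile_item.
Round 2 — R6, derive carrier_assigned.
Round 3 — R3, derive shipped.
Closure: {carrier_assigned, dock_ready, fragile_item, hazmat_flag, manifest_closed, notify_customer, oversize_item, packed, pick_ticket, priority_ship, restock_request, shipped, stock_low} — 13 facts.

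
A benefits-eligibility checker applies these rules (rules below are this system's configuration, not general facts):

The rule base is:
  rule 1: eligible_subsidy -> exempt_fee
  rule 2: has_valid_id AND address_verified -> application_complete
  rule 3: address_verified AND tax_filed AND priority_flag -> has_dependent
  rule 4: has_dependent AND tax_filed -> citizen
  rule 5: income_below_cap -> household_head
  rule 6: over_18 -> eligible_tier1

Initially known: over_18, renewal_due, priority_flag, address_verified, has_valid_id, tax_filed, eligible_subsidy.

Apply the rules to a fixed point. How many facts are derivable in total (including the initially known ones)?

Round 1: rule 1 [eligible_subsidy -> exempt_fee]; rule 2 [has_valid_id AND address_verified -> application_complete]; rule 3 [address_verified AND tax_filed AND priority_flag -> has_dependent]; rule 6 [over_18 -> eligible_tier1]. New: exempt_fee, application_complete, has_dependent, eligible_tier1.
Round 2: rule 4 [has_dependent AND tax_filed -> citizen]. New: citizen.
Closure: {address_verified, application_complete, citizen, eligible_subsidy, eligible_tier1, exempt_fee, has_dependent, has_valid_id, over_18, priority_flag, renewal_due, tax_filed} — 12 facts.

12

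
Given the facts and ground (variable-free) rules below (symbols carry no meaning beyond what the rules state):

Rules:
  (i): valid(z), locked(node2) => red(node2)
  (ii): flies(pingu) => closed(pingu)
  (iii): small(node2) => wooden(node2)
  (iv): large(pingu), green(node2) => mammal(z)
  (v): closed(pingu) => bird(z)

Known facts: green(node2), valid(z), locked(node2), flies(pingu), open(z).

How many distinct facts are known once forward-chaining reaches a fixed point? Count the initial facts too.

8

Round 1 — (i), (ii), derive red(node2), closed(pingu).
Round 2 — (v), derive bird(z).
Closure: {bird(z), closed(pingu), flies(pingu), green(node2), locked(node2), open(z), red(node2), valid(z)} — 8 facts.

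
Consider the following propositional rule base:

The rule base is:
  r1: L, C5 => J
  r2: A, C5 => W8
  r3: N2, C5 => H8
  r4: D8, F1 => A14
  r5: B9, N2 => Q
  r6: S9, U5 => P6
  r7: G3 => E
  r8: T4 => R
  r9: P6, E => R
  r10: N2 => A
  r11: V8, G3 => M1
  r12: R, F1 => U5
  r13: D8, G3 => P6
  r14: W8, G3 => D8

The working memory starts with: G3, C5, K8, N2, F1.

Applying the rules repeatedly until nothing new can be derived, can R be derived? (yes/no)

yes

[1] r3 [N2, C5 => H8]; r7 [G3 => E]; r10 [N2 => A]. ⇒ new: H8, E, A.
[2] r2 [A, C5 => W8]. ⇒ new: W8.
[3] r14 [W8, G3 => D8]. ⇒ new: D8.
[4] r4 [D8, F1 => A14]; r13 [D8, G3 => P6]. ⇒ new: A14, P6.
[5] r9 [P6, E => R]. ⇒ new: R.
[6] r12 [R, F1 => U5]. ⇒ new: U5.
R appears in round 5, so it is derivable.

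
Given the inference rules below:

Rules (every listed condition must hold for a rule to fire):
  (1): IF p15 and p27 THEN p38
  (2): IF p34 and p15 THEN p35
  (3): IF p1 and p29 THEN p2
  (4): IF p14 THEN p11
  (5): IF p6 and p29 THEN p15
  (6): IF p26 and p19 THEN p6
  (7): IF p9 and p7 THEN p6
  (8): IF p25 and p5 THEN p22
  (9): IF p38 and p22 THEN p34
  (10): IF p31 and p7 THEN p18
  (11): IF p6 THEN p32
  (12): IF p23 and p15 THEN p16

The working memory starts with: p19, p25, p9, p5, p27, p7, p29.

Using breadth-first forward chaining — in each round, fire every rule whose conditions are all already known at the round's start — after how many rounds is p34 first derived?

4

[1] (7) [IF p9 and p7 THEN p6]; (8) [IF p25 and p5 THEN p22]. ⇒ new: p6, p22.
[2] (5) [IF p6 and p29 THEN p15]; (11) [IF p6 THEN p32]. ⇒ new: p15, p32.
[3] (1) [IF p15 and p27 THEN p38]. ⇒ new: p38.
[4] (9) [IF p38 and p22 THEN p34]. ⇒ new: p34.
p34 first appears in round 4.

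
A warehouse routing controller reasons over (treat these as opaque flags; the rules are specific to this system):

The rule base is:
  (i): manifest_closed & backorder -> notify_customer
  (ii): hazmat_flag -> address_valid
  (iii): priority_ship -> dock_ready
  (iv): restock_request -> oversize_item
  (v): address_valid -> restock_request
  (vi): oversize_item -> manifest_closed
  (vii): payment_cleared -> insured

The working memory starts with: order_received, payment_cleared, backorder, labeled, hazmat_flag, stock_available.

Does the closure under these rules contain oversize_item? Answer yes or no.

Round 1 fires (ii), (vii), giving address_valid, insured.
Round 2 fires (v), giving restock_request.
Round 3 fires (iv), giving oversize_item.
Round 4 fires (vi), giving manifest_closed.
Round 5 fires (i), giving notify_customer.
oversize_item appears in round 3, so it is derivable.

yes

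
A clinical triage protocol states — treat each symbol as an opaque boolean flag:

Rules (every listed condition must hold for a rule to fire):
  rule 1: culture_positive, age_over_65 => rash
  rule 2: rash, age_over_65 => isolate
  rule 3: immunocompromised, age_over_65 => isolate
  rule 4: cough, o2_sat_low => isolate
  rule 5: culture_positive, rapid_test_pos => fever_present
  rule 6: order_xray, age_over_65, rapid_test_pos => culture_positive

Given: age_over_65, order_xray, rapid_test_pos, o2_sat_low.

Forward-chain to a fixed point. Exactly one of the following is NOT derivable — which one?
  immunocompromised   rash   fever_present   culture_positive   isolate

immunocompromised

Round 1 — rule 6, derive culture_positive.
Round 2 — rule 1, rule 5, derive rash, fever_present.
Round 3 — rule 2, derive isolate.
Derived: isolate (round 3), culture_positive (round 1), rash (round 2), fever_present (round 2). immunocompromised never appears in any round.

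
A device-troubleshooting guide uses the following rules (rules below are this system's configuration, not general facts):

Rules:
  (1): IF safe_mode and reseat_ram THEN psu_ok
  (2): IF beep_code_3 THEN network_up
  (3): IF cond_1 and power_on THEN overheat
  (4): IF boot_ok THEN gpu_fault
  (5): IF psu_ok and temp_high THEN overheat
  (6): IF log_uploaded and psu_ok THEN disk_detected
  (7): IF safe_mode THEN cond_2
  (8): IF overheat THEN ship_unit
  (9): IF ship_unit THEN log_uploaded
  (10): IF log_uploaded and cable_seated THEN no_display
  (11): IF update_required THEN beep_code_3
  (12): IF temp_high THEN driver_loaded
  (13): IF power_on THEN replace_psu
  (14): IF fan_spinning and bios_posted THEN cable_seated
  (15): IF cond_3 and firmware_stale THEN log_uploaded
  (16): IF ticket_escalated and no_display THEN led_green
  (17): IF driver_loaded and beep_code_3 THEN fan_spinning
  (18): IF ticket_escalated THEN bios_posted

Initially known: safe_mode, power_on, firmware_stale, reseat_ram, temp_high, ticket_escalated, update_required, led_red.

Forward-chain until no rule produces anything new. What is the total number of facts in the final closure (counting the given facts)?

Round 1: (1) [IF safe_mode and reseat_ram THEN psu_ok]; (7) [IF safe_mode THEN cond_2]; (11) [IF update_required THEN beep_code_3]; (12) [IF temp_high THEN driver_loaded]; (13) [IF power_on THEN replace_psu]; (18) [IF ticket_escalated THEN bios_posted]. Adds psu_ok, cond_2, beep_code_3, driver_loaded, replace_psu, bios_posted.
Round 2: (2) [IF beep_code_3 THEN network_up]; (5) [IF psu_ok and temp_high THEN overheat]; (17) [IF driver_loaded and beep_code_3 THEN fan_spinning]. Adds network_up, overheat, fan_spinning.
Round 3: (8) [IF overheat THEN ship_unit]; (14) [IF fan_spinning and bios_posted THEN cable_seated]. Adds ship_unit, cable_seated.
Round 4: (9) [IF ship_unit THEN log_uploaded]. Adds log_uploaded.
Round 5: (6) [IF log_uploaded and psu_ok THEN disk_detected]; (10) [IF log_uploaded and cable_seated THEN no_display]. Adds disk_detected, no_display.
Round 6: (16) [IF ticket_escalated and no_display THEN led_green]. Adds led_green.
Closure: {beep_code_3, bios_posted, cable_seated, cond_2, disk_detected, driver_loaded, fan_spinning, firmware_stale, led_green, led_red, log_uploaded, network_up, no_display, overheat, power_on, psu_ok, replace_psu, reseat_ram, safe_mode, ship_unit, temp_high, ticket_escalated, update_required} — 23 facts.

23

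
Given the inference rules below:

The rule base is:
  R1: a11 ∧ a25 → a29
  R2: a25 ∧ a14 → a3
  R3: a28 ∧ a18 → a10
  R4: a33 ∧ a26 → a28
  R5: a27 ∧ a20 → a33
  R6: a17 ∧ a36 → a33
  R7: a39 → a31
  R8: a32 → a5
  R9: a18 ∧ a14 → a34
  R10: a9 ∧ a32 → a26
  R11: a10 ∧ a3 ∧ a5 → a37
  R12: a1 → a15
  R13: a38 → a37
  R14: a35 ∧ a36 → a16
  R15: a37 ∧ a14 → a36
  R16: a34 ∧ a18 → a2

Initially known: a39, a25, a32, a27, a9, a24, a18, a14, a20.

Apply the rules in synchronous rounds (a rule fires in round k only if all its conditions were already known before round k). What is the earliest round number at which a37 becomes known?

4

Round 1: R2 [a25 ∧ a14 → a3]; R5 [a27 ∧ a20 → a33]; R7 [a39 → a31]; R8 [a32 → a5]; R9 [a18 ∧ a14 → a34]; R10 [a9 ∧ a32 → a26]. Adds a3, a33, a31, a5, a34, a26.
Round 2: R4 [a33 ∧ a26 → a28]; R16 [a34 ∧ a18 → a2]. Adds a28, a2.
Round 3: R3 [a28 ∧ a18 → a10]. Adds a10.
Round 4: R11 [a10 ∧ a3 ∧ a5 → a37]. Adds a37.
a37 first appears in round 4.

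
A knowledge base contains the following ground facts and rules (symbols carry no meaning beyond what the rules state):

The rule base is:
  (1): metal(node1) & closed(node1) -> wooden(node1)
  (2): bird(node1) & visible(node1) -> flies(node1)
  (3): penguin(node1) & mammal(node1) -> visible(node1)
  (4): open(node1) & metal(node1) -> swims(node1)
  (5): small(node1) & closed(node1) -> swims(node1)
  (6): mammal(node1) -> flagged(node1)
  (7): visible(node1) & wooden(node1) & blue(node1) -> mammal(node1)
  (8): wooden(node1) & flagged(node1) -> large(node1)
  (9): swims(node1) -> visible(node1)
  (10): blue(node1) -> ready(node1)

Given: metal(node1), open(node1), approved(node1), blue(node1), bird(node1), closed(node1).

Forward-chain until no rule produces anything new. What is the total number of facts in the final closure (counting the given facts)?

Round 1: (1) [metal(node1) & closed(node1) -> wooden(node1)]; (4) [open(node1) & metal(node1) -> swims(node1)]; (10) [blue(node1) -> ready(node1)]. New: wooden(node1), swims(node1), ready(node1).
Round 2: (9) [swims(node1) -> visible(node1)]. New: visible(node1).
Round 3: (2) [bird(node1) & visible(node1) -> flies(node1)]; (7) [visible(node1) & wooden(node1) & blue(node1) -> mammal(node1)]. New: flies(node1), mammal(node1).
Round 4: (6) [mammal(node1) -> flagged(node1)]. New: flagged(node1).
Round 5: (8) [wooden(node1) & flagged(node1) -> large(node1)]. New: large(node1).
Closure: {approved(node1), bird(node1), blue(node1), closed(node1), flagged(node1), flies(node1), large(node1), mammal(node1), metal(node1), open(node1), ready(node1), swims(node1), visible(node1), wooden(node1)} — 14 facts.

14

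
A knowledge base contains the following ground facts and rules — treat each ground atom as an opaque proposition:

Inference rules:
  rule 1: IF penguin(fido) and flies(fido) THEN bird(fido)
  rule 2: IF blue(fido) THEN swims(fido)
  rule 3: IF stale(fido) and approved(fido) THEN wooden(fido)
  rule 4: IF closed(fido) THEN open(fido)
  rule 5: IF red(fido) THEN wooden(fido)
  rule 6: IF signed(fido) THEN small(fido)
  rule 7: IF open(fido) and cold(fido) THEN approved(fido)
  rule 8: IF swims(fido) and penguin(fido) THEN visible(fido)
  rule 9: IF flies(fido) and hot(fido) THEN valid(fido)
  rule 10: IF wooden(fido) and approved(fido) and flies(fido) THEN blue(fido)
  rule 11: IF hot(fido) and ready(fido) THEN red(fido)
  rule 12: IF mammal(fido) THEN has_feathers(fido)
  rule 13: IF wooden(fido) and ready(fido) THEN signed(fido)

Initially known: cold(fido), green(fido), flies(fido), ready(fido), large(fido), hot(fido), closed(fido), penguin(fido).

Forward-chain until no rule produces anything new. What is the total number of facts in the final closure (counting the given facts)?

19

Round 1 fires rule 1, rule 4, rule 9, rule 11, giving bird(fido), open(fido), valid(fido), red(fido).
Round 2 fires rule 5, rule 7, giving wooden(fido), approved(fido).
Round 3 fires rule 10, rule 13, giving blue(fido), signed(fido).
Round 4 fires rule 2, rule 6, giving swims(fido), small(fido).
Round 5 fires rule 8, giving visible(fido).
Closure: {approved(fido), bird(fido), blue(fido), closed(fido), cold(fido), flies(fido), green(fido), hot(fido), large(fido), open(fido), penguin(fido), ready(fido), red(fido), signed(fido), small(fido), swims(fido), valid(fido), visible(fido), wooden(fido)} — 19 facts.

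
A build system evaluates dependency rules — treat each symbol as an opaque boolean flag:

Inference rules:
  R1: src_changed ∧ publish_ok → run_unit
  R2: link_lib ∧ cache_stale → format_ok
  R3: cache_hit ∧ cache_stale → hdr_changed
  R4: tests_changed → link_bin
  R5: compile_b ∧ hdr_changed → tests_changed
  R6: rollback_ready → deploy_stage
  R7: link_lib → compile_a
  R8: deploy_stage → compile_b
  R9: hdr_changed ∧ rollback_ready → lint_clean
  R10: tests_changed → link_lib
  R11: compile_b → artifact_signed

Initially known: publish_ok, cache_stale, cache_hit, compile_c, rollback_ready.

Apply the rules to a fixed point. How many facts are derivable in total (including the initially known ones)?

15

Round 1: R3 [cache_hit ∧ cache_stale → hdr_changed]; R6 [rollback_ready → deploy_stage]. Adds hdr_changed, deploy_stage.
Round 2: R8 [deploy_stage → compile_b]; R9 [hdr_changed ∧ rollback_ready → lint_clean]. Adds compile_b, lint_clean.
Round 3: R5 [compile_b ∧ hdr_changed → tests_changed]; R11 [compile_b → artifact_signed]. Adds tests_changed, artifact_signed.
Round 4: R4 [tests_changed → link_bin]; R10 [tests_changed → link_lib]. Adds link_bin, link_lib.
Round 5: R2 [link_lib ∧ cache_stale → format_ok]; R7 [link_lib → compile_a]. Adds format_ok, compile_a.
Closure: {artifact_signed, cache_hit, cache_stale, compile_a, compile_b, compile_c, deploy_stage, format_ok, hdr_changed, link_bin, link_lib, lint_clean, publish_ok, rollback_ready, tests_changed} — 15 facts.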